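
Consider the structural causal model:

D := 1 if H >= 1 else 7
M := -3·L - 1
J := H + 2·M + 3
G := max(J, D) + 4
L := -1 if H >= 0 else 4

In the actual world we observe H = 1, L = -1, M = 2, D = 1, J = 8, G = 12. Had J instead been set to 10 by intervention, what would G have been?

14

The intervention breaks the incoming arrows to J: J := H + 2·M + 3 no longer applies, and J = 10.
D = 1 if H >= 1 else 7  [with H=1]  = 1
G = max(J, D) + 4  [with J=10, D=1]  = 14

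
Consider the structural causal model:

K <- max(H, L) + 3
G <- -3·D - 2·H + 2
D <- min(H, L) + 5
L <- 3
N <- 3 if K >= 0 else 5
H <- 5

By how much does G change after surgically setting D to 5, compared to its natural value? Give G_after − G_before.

Under do(D=5), the mechanism D <- min(H, L) + 5 is discarded; D is fixed at 5.
G = -3·D - 2·H + 2  [with D=5, H=5]  = -23
Without intervention: D = min(H, L) + 5  [with H=5, L=3]  = 8; G = -3·D - 2·H + 2  [with D=8, H=5]  = -32.
Change = -23 − (-32) = 9.

9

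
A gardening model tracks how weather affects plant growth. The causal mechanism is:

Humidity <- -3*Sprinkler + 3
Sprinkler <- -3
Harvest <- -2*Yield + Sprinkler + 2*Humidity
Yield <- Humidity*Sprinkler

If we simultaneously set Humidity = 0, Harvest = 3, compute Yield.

The joint intervention fixes Humidity = 0, Harvest = 3, removing each variable's own equation.
Yield = Humidity*Sprinkler  [with Humidity=0, Sprinkler=-3]  = 0

0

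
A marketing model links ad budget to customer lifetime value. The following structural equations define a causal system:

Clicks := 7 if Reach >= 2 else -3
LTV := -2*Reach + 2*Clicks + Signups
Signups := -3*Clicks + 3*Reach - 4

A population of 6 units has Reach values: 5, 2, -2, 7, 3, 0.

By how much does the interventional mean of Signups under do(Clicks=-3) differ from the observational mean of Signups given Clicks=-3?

10.5

Every unit gets Clicks=-3 under the intervention. Signups values become 20, 11, -1, 26, 14, 5; E[Signups|do(Clicks=-3)] = 12.5.
Observing Clicks=-3 restricts to units where Clicks's equation naturally yields -3: Reach ∈ {-2, 0}. In that subpopulation Signups = -1, 5, mean 2.
Difference = 12.5 − 2 = 10.5.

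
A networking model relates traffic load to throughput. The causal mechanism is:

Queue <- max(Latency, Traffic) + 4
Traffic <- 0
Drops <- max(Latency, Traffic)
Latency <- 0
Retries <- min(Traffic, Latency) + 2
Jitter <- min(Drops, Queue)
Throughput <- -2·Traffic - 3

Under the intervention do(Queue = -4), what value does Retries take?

do(Queue=-4) replaces the equation Queue <- max(Latency, Traffic) + 4 with the constant Queue = -4.
Retries is not downstream of the intervention, so its value is determined by the original equations.
Retries = min(Traffic, Latency) + 2  [with Traffic=0, Latency=0]  = 2

2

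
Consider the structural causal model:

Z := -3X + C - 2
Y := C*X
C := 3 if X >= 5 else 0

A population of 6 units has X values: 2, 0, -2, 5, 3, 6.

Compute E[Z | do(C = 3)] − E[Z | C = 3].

do(C=3) breaks C's dependence on X. With C=3 fixed, Z across the units is -5, 1, 7, -14, -8, -17, mean -6.
Conditioning on C=3 selects the 2 unit(s) with X ∈ {5, 6}. Their Z values: -14, -17. Mean = -15.5.
Difference = -6 − (-15.5) = 9.5.

9.5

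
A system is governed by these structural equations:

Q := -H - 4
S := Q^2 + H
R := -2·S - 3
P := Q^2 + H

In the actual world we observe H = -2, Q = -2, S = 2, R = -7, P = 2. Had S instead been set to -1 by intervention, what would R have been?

The intervention breaks the incoming arrows to S: S := Q^2 + H no longer applies, and S = -1.
R = -2·S - 3  [with S=-1]  = -1

-1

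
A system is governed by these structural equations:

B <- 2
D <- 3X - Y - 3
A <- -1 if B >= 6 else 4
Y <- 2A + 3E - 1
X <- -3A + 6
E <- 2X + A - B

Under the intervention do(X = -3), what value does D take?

The intervention breaks the incoming arrows to X: X <- -3A + 6 no longer applies, and X = -3.
A = -1 if B >= 6 else 4  [with B=2]  = 4
E = 2X + A - B  [with X=-3, A=4, B=2]  = -4
Y = 2A + 3E - 1  [with A=4, E=-4]  = -5
D = 3X - Y - 3  [with X=-3, Y=-5]  = -7

-7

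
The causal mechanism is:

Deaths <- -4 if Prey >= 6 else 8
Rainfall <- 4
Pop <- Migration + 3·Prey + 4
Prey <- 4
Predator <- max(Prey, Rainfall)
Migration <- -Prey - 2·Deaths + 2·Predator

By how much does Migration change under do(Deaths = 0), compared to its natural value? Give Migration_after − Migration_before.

Intervening sets Deaths = 0 and removes its equation (Deaths <- -4 if Prey >= 6 else 8).
Predator = max(Prey, Rainfall)  [with Prey=4, Rainfall=4]  = 4
Migration = -Prey - 2·Deaths + 2·Predator  [with Prey=4, Deaths=0, Predator=4]  = 4
Without intervention: Predator = max(Prey, Rainfall)  [with Prey=4, Rainfall=4]  = 4; Deaths = -4 if Prey >= 6 else 8  [with Prey=4]  = 8; Migration = -Prey - 2·Deaths + 2·Predator  [with Prey=4, Deaths=8, Predator=4]  = -12.
Change = 4 − (-12) = 16.

16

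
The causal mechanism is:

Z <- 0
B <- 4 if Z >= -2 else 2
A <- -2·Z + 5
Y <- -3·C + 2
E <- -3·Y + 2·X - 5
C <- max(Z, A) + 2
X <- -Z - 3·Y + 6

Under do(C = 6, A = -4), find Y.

The joint intervention fixes C = 6, A = -4, removing each variable's own equation.
Y = -3·C + 2  [with C=6]  = -16

-16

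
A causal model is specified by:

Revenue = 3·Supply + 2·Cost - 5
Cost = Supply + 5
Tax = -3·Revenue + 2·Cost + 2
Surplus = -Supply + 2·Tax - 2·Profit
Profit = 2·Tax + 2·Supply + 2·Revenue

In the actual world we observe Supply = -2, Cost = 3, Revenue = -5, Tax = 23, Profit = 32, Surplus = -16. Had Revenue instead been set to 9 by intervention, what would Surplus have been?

The intervention breaks the incoming arrows to Revenue: Revenue = 3·Supply + 2·Cost - 5 no longer applies, and Revenue = 9.
Cost = Supply + 5  [with Supply=-2]  = 3
Tax = -3·Revenue + 2·Cost + 2  [with Revenue=9, Cost=3]  = -19
Profit = 2·Tax + 2·Supply + 2·Revenue  [with Tax=-19, Supply=-2, Revenue=9]  = -24
Surplus = -Supply + 2·Tax - 2·Profit  [with Supply=-2, Tax=-19, Profit=-24]  = 12

12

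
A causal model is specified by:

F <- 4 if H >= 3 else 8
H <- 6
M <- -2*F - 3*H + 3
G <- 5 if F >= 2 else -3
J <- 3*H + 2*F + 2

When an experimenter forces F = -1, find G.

Under do(F=-1), the mechanism F <- 4 if H >= 3 else 8 is discarded; F is fixed at -1.
G = 5 if F >= 2 else -3  [with F=-1]  = -3

-3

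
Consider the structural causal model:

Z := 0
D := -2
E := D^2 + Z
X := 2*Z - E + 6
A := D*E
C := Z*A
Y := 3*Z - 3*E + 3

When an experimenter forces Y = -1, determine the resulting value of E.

4

Intervening sets Y = -1 and removes its equation (Y := 3*Z - 3*E + 3).
E is not downstream of the intervention, so its value is determined by the original equations.
E = D^2 + Z  [with D=-2, Z=0]  = 4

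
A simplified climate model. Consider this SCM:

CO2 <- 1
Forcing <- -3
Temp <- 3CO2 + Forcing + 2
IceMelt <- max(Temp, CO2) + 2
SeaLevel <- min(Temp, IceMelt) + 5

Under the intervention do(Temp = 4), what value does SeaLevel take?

do(Temp=4) replaces the equation Temp <- 3CO2 + Forcing + 2 with the constant Temp = 4.
IceMelt = max(Temp, CO2) + 2  [with Temp=4, CO2=1]  = 6
SeaLevel = min(Temp, IceMelt) + 5  [with Temp=4, IceMelt=6]  = 9

9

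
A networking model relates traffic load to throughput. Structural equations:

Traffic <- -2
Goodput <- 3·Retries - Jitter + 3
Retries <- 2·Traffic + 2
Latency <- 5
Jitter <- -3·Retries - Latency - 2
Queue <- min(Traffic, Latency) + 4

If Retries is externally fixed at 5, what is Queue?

Under do(Retries=5), the mechanism Retries <- 2·Traffic + 2 is discarded; Retries is fixed at 5.
Since Queue is not a descendant of the intervened variable, it is unaffected.
Queue = min(Traffic, Latency) + 4  [with Traffic=-2, Latency=5]  = 2

2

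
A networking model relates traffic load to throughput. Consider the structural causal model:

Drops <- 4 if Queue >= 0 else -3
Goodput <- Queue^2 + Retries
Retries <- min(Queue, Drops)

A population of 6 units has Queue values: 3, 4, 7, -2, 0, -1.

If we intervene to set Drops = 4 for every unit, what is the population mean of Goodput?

14.5

Every unit gets Drops=4 under the intervention. Goodput values become 12, 20, 53, 2, 0, 0; E[Goodput|do(Drops=4)] = 14.5.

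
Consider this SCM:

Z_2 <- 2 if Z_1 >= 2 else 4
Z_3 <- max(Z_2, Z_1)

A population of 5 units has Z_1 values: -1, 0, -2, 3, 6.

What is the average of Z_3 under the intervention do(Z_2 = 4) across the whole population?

4.4

The intervention sets Z_2=4 in all 5 units regardless of Z_1. Recomputing Z_3 per unit gives 4, 4, 4, 4, 6; average 4.4.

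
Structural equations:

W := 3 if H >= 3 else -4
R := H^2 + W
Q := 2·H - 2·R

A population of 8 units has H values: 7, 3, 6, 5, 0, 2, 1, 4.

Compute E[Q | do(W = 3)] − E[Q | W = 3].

16

Every unit gets W=3 under the intervention. Q values become -90, -18, -66, -46, -6, -10, -6, -30; E[Q|do(W=3)] = -34.
Observing W=3 restricts to units where W's equation naturally yields 3: H ∈ {7, 3, 6, 5, 4}. In that subpopulation Q = -90, -18, -66, -46, -30, mean -50.
Difference = -34 − (-50) = 16.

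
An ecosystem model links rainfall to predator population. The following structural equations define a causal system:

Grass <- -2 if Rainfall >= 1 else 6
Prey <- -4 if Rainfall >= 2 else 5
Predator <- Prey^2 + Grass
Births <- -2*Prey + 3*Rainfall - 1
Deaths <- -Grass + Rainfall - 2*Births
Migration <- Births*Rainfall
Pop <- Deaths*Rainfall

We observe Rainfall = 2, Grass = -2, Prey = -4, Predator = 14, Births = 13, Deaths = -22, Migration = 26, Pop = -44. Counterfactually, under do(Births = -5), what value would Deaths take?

14

The intervention breaks the incoming arrows to Births: Births <- -2*Prey + 3*Rainfall - 1 no longer applies, and Births = -5.
Grass = -2 if Rainfall >= 1 else 6  [with Rainfall=2]  = -2
Deaths = -Grass + Rainfall - 2*Births  [with Grass=-2, Rainfall=2, Births=-5]  = 14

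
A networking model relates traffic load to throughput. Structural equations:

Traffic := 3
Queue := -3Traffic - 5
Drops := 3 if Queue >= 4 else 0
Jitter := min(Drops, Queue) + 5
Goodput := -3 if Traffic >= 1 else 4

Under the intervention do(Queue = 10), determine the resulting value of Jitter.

8

Under do(Queue=10), the mechanism Queue := -3Traffic - 5 is discarded; Queue is fixed at 10.
Drops = 3 if Queue >= 4 else 0  [with Queue=10]  = 3
Jitter = min(Drops, Queue) + 5  [with Drops=3, Queue=10]  = 8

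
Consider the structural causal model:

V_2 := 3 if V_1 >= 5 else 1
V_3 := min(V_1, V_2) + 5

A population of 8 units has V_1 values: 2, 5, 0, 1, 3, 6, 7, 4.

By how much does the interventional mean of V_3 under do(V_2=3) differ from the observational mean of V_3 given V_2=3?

do(V_2=3) breaks V_2's dependence on V_1. With V_2=3 fixed, V_3 across the units is 7, 8, 5, 6, 8, 8, 8, 8, mean 7.25.
Conditioning on V_2=3 selects the 3 unit(s) with V_1 ∈ {5, 6, 7}. Their V_3 values: 8, 8, 8. Mean = 8.
Difference = 7.25 − 8 = -0.75.

-0.75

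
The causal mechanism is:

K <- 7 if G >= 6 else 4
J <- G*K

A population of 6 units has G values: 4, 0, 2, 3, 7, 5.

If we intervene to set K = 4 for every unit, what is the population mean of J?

14

The intervention sets K=4 in all 6 units regardless of G. Recomputing J per unit gives 16, 0, 8, 12, 28, 20; average 14.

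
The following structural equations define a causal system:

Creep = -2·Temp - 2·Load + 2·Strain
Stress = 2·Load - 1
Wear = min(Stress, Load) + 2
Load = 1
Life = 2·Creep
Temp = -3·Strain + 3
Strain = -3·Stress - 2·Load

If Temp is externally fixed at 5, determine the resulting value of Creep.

-22

Intervening sets Temp = 5 and removes its equation (Temp = -3·Strain + 3).
Stress = 2·Load - 1  [with Load=1]  = 1
Strain = -3·Stress - 2·Load  [with Stress=1, Load=1]  = -5
Creep = -2·Temp - 2·Load + 2·Strain  [with Temp=5, Load=1, Strain=-5]  = -22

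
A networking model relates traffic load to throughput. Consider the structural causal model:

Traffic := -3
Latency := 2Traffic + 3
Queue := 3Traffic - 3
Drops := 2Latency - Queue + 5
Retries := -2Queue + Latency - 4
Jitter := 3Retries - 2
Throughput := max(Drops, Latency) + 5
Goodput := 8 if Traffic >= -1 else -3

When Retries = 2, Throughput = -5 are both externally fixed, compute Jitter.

4

Under do(Retries = 2, Throughput = -5), each intervened variable's structural equation is replaced by its fixed value.
Jitter = 3Retries - 2  [with Retries=2]  = 4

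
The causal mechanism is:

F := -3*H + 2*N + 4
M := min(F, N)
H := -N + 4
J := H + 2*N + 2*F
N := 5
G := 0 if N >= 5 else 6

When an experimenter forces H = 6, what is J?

8

Under do(H=6), the mechanism H := -N + 4 is discarded; H is fixed at 6.
F = -3*H + 2*N + 4  [with H=6, N=5]  = -4
J = H + 2*N + 2*F  [with H=6, N=5, F=-4]  = 8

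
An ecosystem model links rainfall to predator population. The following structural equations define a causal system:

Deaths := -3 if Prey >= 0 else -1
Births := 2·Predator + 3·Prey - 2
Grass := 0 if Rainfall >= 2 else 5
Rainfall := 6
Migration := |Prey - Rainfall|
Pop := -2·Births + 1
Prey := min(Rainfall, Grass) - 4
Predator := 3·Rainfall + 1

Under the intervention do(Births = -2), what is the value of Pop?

do(Births=-2) replaces the equation Births := 2·Predator + 3·Prey - 2 with the constant Births = -2.
Pop = -2·Births + 1  [with Births=-2]  = 5

5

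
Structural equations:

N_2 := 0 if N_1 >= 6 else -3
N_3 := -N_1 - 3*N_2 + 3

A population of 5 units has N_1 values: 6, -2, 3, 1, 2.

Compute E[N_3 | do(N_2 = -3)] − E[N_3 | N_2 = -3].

-1

Under do(N_2=-3), N_2's equation is replaced by N_2=-3 for every unit. Per-unit N_3: 6, 14, 9, 11, 10. Mean = 10.
Observing N_2=-3 restricts to units where N_2's equation naturally yields -3: N_1 ∈ {-2, 3, 1, 2}. In that subpopulation N_3 = 14, 9, 11, 10, mean 11.
Difference = 10 − 11 = -1.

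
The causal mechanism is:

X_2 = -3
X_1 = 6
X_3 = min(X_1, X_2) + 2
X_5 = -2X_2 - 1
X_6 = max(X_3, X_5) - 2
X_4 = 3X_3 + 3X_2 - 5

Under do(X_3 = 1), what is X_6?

3

The intervention breaks the incoming arrows to X_3: X_3 = min(X_1, X_2) + 2 no longer applies, and X_3 = 1.
X_5 = -2X_2 - 1  [with X_2=-3]  = 5
X_6 = max(X_3, X_5) - 2  [with X_3=1, X_5=5]  = 3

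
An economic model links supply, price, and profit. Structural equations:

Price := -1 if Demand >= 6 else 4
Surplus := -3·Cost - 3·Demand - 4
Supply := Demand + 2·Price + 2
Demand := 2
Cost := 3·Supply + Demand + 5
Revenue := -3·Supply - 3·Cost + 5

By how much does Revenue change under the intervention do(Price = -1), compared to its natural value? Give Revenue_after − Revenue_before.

do(Price=-1) replaces the equation Price := -1 if Demand >= 6 else 4 with the constant Price = -1.
Supply = Demand + 2·Price + 2  [with Demand=2, Price=-1]  = 2
Cost = 3·Supply + Demand + 5  [with Supply=2, Demand=2]  = 13
Revenue = -3·Supply - 3·Cost + 5  [with Supply=2, Cost=13]  = -40
Without intervention: Price = -1 if Demand >= 6 else 4  [with Demand=2]  = 4; Supply = Demand + 2·Price + 2  [with Demand=2, Price=4]  = 12; Cost = 3·Supply + Demand + 5  [with Supply=12, Demand=2]  = 43; Revenue = -3·Supply - 3·Cost + 5  [with Supply=12, Cost=43]  = -160.
Change = -40 − (-160) = 120.

120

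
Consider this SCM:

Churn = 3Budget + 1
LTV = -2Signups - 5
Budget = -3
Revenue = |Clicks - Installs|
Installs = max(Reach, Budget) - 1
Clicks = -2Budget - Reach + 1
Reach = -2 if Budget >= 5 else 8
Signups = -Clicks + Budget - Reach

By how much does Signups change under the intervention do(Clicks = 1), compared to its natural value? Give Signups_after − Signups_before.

do(Clicks=1) replaces the equation Clicks = -2Budget - Reach + 1 with the constant Clicks = 1.
Reach = -2 if Budget >= 5 else 8  [with Budget=-3]  = 8
Signups = -Clicks + Budget - Reach  [with Clicks=1, Budget=-3, Reach=8]  = -12
Without intervention: Reach = -2 if Budget >= 5 else 8  [with Budget=-3]  = 8; Clicks = -2Budget - Reach + 1  [with Budget=-3, Reach=8]  = -1; Signups = -Clicks + Budget - Reach  [with Clicks=-1, Budget=-3, Reach=8]  = -10.
Change = -12 − (-10) = -2.

-2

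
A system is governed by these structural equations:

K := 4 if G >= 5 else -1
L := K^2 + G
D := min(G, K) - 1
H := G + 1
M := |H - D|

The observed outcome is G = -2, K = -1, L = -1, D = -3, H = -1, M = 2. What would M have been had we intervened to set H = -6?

The intervention breaks the incoming arrows to H: H := G + 1 no longer applies, and H = -6.
K = 4 if G >= 5 else -1  [with G=-2]  = -1
D = min(G, K) - 1  [with G=-2, K=-1]  = -3
M = |H - D|  [with H=-6, D=-3]  = 3

3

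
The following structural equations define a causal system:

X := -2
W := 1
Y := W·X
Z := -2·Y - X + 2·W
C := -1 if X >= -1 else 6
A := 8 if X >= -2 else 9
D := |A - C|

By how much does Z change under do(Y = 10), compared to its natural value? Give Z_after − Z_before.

-24

The intervention breaks the incoming arrows to Y: Y := W·X no longer applies, and Y = 10.
Z = -2·Y - X + 2·W  [with Y=10, X=-2, W=1]  = -16
Without intervention: Y = W·X  [with W=1, X=-2]  = -2; Z = -2·Y - X + 2·W  [with Y=-2, X=-2, W=1]  = 8.
Change = -16 − 8 = -24.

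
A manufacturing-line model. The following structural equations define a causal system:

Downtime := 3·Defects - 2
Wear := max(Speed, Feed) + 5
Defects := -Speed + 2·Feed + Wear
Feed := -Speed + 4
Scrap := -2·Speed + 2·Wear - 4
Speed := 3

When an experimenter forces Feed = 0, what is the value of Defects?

Under do(Feed=0), the mechanism Feed := -Speed + 4 is discarded; Feed is fixed at 0.
Wear = max(Speed, Feed) + 5  [with Speed=3, Feed=0]  = 8
Defects = -Speed + 2·Feed + Wear  [with Speed=3, Feed=0, Wear=8]  = 5

5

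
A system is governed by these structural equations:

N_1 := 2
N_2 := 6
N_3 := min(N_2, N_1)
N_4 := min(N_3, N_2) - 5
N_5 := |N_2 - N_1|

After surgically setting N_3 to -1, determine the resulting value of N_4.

The intervention breaks the incoming arrows to N_3: N_3 := min(N_2, N_1) no longer applies, and N_3 = -1.
N_4 = min(N_3, N_2) - 5  [with N_3=-1, N_2=6]  = -6

-6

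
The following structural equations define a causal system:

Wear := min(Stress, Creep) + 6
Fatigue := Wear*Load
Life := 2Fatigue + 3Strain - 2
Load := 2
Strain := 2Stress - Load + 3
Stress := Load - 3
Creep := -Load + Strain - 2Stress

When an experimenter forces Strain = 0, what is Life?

The intervention breaks the incoming arrows to Strain: Strain := 2Stress - Load + 3 no longer applies, and Strain = 0.
Stress = Load - 3  [with Load=2]  = -1
Creep = -Load + Strain - 2Stress  [with Load=2, Strain=0, Stress=-1]  = 0
Wear = min(Stress, Creep) + 6  [with Stress=-1, Creep=0]  = 5
Fatigue = Wear*Load  [with Wear=5, Load=2]  = 10
Life = 2Fatigue + 3Strain - 2  [with Fatigue=10, Strain=0]  = 18

18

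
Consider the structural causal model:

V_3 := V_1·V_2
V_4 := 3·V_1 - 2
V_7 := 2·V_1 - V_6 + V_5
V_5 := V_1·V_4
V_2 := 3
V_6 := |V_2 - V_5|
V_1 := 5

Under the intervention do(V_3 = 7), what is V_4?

The intervention breaks the incoming arrows to V_3: V_3 := V_1·V_2 no longer applies, and V_3 = 7.
V_4 is not downstream of the intervention, so its value is determined by the original equations.
V_4 = 3·V_1 - 2  [with V_1=5]  = 13

13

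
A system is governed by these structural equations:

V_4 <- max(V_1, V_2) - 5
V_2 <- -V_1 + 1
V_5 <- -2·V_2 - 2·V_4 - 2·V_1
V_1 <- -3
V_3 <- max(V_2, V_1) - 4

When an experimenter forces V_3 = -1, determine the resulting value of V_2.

Under do(V_3=-1), the mechanism V_3 <- max(V_2, V_1) - 4 is discarded; V_3 is fixed at -1.
Since V_2 is not a descendant of the intervened variable, it is unaffected.
V_2 = -V_1 + 1  [with V_1=-3]  = 4

4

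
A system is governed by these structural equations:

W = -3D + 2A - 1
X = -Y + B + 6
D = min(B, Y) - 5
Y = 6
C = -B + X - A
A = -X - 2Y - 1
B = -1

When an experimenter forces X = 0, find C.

14

The intervention breaks the incoming arrows to X: X = -Y + B + 6 no longer applies, and X = 0.
A = -X - 2Y - 1  [with X=0, Y=6]  = -13
C = -B + X - A  [with B=-1, X=0, A=-13]  = 14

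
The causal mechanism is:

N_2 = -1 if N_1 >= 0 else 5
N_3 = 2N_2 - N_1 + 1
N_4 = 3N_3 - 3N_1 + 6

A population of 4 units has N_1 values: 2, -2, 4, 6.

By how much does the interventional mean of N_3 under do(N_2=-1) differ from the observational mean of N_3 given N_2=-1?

1.5

Under do(N_2=-1), N_2's equation is replaced by N_2=-1 for every unit. Per-unit N_3: -3, 1, -5, -7. Mean = -3.5.
E[N_3|N_2=-1] averages over only the 3 units with N_2=-1 (N_1 = 2, 4, 6): N_3 = -3, -5, -7, mean -5.
Difference = -3.5 − (-5) = 1.5.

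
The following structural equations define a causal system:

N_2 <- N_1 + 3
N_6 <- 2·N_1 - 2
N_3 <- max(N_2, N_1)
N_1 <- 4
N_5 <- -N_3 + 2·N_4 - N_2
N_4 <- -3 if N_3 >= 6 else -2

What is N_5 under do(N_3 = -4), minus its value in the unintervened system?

13

do(N_3=-4) replaces the equation N_3 <- max(N_2, N_1) with the constant N_3 = -4.
N_2 = N_1 + 3  [with N_1=4]  = 7
N_4 = -3 if N_3 >= 6 else -2  [with N_3=-4]  = -2
N_5 = -N_3 + 2·N_4 - N_2  [with N_3=-4, N_4=-2, N_2=7]  = -7
Without intervention: N_2 = N_1 + 3  [with N_1=4]  = 7; N_3 = max(N_2, N_1)  [with N_2=7, N_1=4]  = 7; N_4 = -3 if N_3 >= 6 else -2  [with N_3=7]  = -3; N_5 = -N_3 + 2·N_4 - N_2  [with N_3=7, N_4=-3, N_2=7]  = -20.
Change = -7 − (-20) = 13.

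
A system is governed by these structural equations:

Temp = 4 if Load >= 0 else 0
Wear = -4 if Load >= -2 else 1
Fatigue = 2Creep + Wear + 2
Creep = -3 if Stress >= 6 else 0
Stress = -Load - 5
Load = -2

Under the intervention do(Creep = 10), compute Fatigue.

18

Under do(Creep=10), the mechanism Creep = -3 if Stress >= 6 else 0 is discarded; Creep is fixed at 10.
Wear = -4 if Load >= -2 else 1  [with Load=-2]  = -4
Fatigue = 2Creep + Wear + 2  [with Creep=10, Wear=-4]  = 18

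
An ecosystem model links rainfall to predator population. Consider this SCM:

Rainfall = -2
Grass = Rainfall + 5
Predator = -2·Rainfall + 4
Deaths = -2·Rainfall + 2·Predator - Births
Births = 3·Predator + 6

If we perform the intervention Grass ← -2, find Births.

30

Under do(Grass=-2), the mechanism Grass = Rainfall + 5 is discarded; Grass is fixed at -2.
Since Births is not a descendant of the intervened variable, it is unaffected.
Predator = -2·Rainfall + 4  [with Rainfall=-2]  = 8
Births = 3·Predator + 6  [with Predator=8]  = 30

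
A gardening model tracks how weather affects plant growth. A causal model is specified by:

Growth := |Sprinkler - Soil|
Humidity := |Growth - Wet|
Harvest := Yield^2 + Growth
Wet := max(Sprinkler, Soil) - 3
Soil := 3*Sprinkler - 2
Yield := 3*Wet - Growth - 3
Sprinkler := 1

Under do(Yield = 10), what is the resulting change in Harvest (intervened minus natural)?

Intervening sets Yield = 10 and removes its equation (Yield := 3*Wet - Growth - 3).
Soil = 3*Sprinkler - 2  [with Sprinkler=1]  = 1
Growth = |Sprinkler - Soil|  [with Sprinkler=1, Soil=1]  = 0
Harvest = Yield^2 + Growth  [with Yield=10, Growth=0]  = 100
Without intervention: Soil = 3*Sprinkler - 2  [with Sprinkler=1]  = 1; Wet = max(Sprinkler, Soil) - 3  [with Sprinkler=1, Soil=1]  = -2; Growth = |Sprinkler - Soil|  [with Sprinkler=1, Soil=1]  = 0; Yield = 3*Wet - Growth - 3  [with Wet=-2, Growth=0]  = -9; Harvest = Yield^2 + Growth  [with Yield=-9, Growth=0]  = 81.
Change = 100 − 81 = 19.

19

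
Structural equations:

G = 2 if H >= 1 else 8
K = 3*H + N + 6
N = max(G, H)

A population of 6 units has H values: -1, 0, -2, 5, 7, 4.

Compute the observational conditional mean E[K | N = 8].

11

E[K|N=8] averages over only the 3 units with N=8 (H = -1, 0, -2): K = 11, 14, 8, mean 11.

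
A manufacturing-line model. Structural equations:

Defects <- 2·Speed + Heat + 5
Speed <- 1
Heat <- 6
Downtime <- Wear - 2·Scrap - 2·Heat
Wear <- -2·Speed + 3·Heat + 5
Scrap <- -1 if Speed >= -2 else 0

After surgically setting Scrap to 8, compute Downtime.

The intervention breaks the incoming arrows to Scrap: Scrap <- -1 if Speed >= -2 else 0 no longer applies, and Scrap = 8.
Wear = -2·Speed + 3·Heat + 5  [with Speed=1, Heat=6]  = 21
Downtime = Wear - 2·Scrap - 2·Heat  [with Wear=21, Scrap=8, Heat=6]  = -7

-7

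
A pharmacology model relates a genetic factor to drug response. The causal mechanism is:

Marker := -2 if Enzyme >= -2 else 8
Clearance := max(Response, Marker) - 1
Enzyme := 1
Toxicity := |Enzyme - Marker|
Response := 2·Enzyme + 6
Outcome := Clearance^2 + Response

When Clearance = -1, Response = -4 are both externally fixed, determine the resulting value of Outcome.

The joint intervention fixes Clearance = -1, Response = -4, removing each variable's own equation.
Outcome = Clearance^2 + Response  [with Clearance=-1, Response=-4]  = -3

-3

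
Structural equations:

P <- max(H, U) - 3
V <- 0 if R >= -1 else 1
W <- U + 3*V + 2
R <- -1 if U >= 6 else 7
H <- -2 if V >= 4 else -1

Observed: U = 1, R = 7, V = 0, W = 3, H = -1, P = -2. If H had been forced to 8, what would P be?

5

The intervention breaks the incoming arrows to H: H <- -2 if V >= 4 else -1 no longer applies, and H = 8.
P = max(H, U) - 3  [with H=8, U=1]  = 5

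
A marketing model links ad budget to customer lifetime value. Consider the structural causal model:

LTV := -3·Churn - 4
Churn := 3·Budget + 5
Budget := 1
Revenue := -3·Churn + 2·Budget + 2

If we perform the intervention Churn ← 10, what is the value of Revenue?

-26

The intervention breaks the incoming arrows to Churn: Churn := 3·Budget + 5 no longer applies, and Churn = 10.
Revenue = -3·Churn + 2·Budget + 2  [with Churn=10, Budget=1]  = -26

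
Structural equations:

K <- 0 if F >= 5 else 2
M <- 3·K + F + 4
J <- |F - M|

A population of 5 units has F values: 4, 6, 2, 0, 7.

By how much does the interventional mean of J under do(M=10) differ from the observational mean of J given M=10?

-0.8

The intervention sets M=10 in all 5 units regardless of F. Recomputing J per unit gives 6, 4, 8, 10, 3; average 6.2.
E[J|M=10] averages over only the 2 units with M=10 (F = 6, 0): J = 4, 10, mean 7.
Difference = 6.2 − 7 = -0.8.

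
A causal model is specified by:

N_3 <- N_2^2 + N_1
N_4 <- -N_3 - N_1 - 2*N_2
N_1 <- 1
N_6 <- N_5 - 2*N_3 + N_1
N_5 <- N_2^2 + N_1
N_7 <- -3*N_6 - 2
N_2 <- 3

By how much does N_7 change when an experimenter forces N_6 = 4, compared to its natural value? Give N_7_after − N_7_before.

Intervening sets N_6 = 4 and removes its equation (N_6 <- N_5 - 2*N_3 + N_1).
N_7 = -3*N_6 - 2  [with N_6=4]  = -14
Without intervention: N_3 = N_2^2 + N_1  [with N_2=3, N_1=1]  = 10; N_5 = N_2^2 + N_1  [with N_2=3, N_1=1]  = 10; N_6 = N_5 - 2*N_3 + N_1  [with N_5=10, N_3=10, N_1=1]  = -9; N_7 = -3*N_6 - 2  [with N_6=-9]  = 25.
Change = -14 − 25 = -39.

-39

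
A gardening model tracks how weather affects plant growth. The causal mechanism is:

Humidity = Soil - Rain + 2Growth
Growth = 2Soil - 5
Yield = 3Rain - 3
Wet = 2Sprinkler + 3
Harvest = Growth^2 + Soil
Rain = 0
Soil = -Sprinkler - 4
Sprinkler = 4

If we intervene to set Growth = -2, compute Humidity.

-12

The intervention breaks the incoming arrows to Growth: Growth = 2Soil - 5 no longer applies, and Growth = -2.
Soil = -Sprinkler - 4  [with Sprinkler=4]  = -8
Humidity = Soil - Rain + 2Growth  [with Soil=-8, Rain=0, Growth=-2]  = -12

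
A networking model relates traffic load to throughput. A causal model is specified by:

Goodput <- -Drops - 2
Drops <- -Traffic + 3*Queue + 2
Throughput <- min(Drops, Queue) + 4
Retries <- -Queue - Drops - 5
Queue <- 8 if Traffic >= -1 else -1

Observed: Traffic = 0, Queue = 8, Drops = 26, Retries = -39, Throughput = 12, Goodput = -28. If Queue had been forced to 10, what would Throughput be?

14

do(Queue=10) replaces the equation Queue <- 8 if Traffic >= -1 else -1 with the constant Queue = 10.
Drops = -Traffic + 3*Queue + 2  [with Traffic=0, Queue=10]  = 32
Throughput = min(Drops, Queue) + 4  [with Drops=32, Queue=10]  = 14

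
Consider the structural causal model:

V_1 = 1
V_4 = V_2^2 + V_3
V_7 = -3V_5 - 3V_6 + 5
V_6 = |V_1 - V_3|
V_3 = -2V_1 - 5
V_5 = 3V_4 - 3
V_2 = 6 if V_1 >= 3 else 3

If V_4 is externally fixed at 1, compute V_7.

The intervention breaks the incoming arrows to V_4: V_4 = V_2^2 + V_3 no longer applies, and V_4 = 1.
V_3 = -2V_1 - 5  [with V_1=1]  = -7
V_5 = 3V_4 - 3  [with V_4=1]  = 0
V_6 = |V_1 - V_3|  [with V_1=1, V_3=-7]  = 8
V_7 = -3V_5 - 3V_6 + 5  [with V_5=0, V_6=8]  = -19

-19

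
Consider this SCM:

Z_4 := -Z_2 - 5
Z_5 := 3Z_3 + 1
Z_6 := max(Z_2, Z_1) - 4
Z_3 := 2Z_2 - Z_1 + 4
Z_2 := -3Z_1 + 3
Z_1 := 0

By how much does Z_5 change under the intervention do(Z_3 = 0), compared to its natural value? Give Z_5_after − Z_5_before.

-30

do(Z_3=0) replaces the equation Z_3 := 2Z_2 - Z_1 + 4 with the constant Z_3 = 0.
Z_5 = 3Z_3 + 1  [with Z_3=0]  = 1
Without intervention: Z_2 = -3Z_1 + 3  [with Z_1=0]  = 3; Z_3 = 2Z_2 - Z_1 + 4  [with Z_2=3, Z_1=0]  = 10; Z_5 = 3Z_3 + 1  [with Z_3=10]  = 31.
Change = 1 − 31 = -30.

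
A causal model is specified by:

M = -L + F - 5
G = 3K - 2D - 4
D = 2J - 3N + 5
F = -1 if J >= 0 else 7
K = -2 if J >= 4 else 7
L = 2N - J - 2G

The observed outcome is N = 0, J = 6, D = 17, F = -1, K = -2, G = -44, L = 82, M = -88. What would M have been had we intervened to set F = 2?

do(F=2) replaces the equation F = -1 if J >= 0 else 7 with the constant F = 2.
D = 2J - 3N + 5  [with J=6, N=0]  = 17
K = -2 if J >= 4 else 7  [with J=6]  = -2
G = 3K - 2D - 4  [with K=-2, D=17]  = -44
L = 2N - J - 2G  [with N=0, J=6, G=-44]  = 82
M = -L + F - 5  [with L=82, F=2]  = -85

-85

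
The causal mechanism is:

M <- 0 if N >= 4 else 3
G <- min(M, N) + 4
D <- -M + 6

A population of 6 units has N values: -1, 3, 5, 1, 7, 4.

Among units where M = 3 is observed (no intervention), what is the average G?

Conditioning on M=3 selects the 3 unit(s) with N ∈ {-1, 3, 1}. Their G values: 3, 7, 5. Mean = 5.

5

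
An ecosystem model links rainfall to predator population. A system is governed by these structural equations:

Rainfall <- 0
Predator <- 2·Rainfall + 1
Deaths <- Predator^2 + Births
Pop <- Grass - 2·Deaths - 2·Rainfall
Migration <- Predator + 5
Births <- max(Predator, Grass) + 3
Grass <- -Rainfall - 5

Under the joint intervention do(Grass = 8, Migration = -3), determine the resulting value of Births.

The joint intervention fixes Grass = 8, Migration = -3, removing each variable's own equation.
Predator = 2·Rainfall + 1  [with Rainfall=0]  = 1
Births = max(Predator, Grass) + 3  [with Predator=1, Grass=8]  = 11

11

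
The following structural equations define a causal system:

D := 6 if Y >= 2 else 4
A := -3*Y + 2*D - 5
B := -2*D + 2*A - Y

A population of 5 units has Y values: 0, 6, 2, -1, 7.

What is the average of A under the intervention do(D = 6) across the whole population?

do(D=6) breaks D's dependence on Y. With D=6 fixed, A across the units is 7, -11, 1, 10, -14, mean -1.4.

-1.4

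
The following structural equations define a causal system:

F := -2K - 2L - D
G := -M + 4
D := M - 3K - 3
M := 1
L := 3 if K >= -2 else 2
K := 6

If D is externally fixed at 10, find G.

3

The intervention breaks the incoming arrows to D: D := M - 3K - 3 no longer applies, and D = 10.
G is not downstream of the intervention, so its value is determined by the original equations.
G = -M + 4  [with M=1]  = 3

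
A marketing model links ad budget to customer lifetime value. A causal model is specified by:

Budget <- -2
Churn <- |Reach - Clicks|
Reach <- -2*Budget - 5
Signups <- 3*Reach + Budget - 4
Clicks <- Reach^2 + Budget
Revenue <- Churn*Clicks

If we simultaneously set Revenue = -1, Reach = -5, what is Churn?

28

The joint intervention fixes Revenue = -1, Reach = -5, removing each variable's own equation.
Clicks = Reach^2 + Budget  [with Reach=-5, Budget=-2]  = 23
Churn = |Reach - Clicks|  [with Reach=-5, Clicks=23]  = 28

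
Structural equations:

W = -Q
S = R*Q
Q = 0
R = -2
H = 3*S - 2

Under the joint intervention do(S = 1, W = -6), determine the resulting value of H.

1

Setting S = 1, W = -6 by intervention discards those variables' equations.
H = 3*S - 2  [with S=1]  = 1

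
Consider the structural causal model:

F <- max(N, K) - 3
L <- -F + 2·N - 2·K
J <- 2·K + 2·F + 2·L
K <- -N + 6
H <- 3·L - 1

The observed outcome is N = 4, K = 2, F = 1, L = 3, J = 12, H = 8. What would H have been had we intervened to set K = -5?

50

Under do(K=-5), the mechanism K <- -N + 6 is discarded; K is fixed at -5.
F = max(N, K) - 3  [with N=4, K=-5]  = 1
L = -F + 2·N - 2·K  [with F=1, N=4, K=-5]  = 17
H = 3·L - 1  [with L=17]  = 50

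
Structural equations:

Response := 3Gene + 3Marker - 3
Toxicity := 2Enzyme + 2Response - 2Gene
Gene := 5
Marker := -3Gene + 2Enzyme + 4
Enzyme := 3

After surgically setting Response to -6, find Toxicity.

Intervening sets Response = -6 and removes its equation (Response := 3Gene + 3Marker - 3).
Toxicity = 2Enzyme + 2Response - 2Gene  [with Enzyme=3, Response=-6, Gene=5]  = -16

-16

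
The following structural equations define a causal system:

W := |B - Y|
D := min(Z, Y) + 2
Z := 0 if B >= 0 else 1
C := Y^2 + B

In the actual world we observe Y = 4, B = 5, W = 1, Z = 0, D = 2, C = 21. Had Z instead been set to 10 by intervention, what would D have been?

Intervening sets Z = 10 and removes its equation (Z := 0 if B >= 0 else 1).
D = min(Z, Y) + 2  [with Z=10, Y=4]  = 6

6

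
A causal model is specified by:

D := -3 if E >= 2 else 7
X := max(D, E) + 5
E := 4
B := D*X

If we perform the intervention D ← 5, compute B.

50

Under do(D=5), the mechanism D := -3 if E >= 2 else 7 is discarded; D is fixed at 5.
X = max(D, E) + 5  [with D=5, E=4]  = 10
B = D*X  [with D=5, X=10]  = 50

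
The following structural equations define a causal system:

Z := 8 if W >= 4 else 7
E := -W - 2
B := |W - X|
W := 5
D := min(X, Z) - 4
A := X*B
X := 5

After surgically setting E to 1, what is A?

0

The intervention breaks the incoming arrows to E: E := -W - 2 no longer applies, and E = 1.
Since A is not a descendant of the intervened variable, it is unaffected.
B = |W - X|  [with W=5, X=5]  = 0
A = X*B  [with X=5, B=0]  = 0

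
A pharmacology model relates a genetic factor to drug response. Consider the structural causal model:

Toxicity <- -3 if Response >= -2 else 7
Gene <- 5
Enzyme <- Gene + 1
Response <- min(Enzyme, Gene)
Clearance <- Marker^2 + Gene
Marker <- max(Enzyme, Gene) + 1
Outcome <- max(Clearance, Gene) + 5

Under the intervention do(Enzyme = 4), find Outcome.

46

Under do(Enzyme=4), the mechanism Enzyme <- Gene + 1 is discarded; Enzyme is fixed at 4.
Marker = max(Enzyme, Gene) + 1  [with Enzyme=4, Gene=5]  = 6
Clearance = Marker^2 + Gene  [with Marker=6, Gene=5]  = 41
Outcome = max(Clearance, Gene) + 5  [with Clearance=41, Gene=5]  = 46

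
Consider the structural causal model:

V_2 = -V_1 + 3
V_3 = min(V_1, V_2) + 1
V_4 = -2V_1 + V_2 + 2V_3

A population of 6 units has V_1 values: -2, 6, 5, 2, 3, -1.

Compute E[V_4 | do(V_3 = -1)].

The intervention sets V_3=-1 in all 6 units regardless of V_1. Recomputing V_4 per unit gives 7, -17, -14, -5, -8, 4; average -5.5.

-5.5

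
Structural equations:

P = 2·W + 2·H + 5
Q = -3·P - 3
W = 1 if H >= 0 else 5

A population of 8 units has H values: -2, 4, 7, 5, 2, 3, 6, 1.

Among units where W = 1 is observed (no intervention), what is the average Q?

E[Q|W=1] averages over only the 7 units with W=1 (H = 4, 7, 5, 2, 3, 6, 1): Q = -48, -66, -54, -36, -42, -60, -30, mean -48.

-48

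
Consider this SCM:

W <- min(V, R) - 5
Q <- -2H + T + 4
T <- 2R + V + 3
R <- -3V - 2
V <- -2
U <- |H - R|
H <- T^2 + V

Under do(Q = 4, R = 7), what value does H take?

Under do(Q = 4, R = 7), each intervened variable's structural equation is replaced by its fixed value.
T = 2R + V + 3  [with R=7, V=-2]  = 15
H = T^2 + V  [with T=15, V=-2]  = 223

223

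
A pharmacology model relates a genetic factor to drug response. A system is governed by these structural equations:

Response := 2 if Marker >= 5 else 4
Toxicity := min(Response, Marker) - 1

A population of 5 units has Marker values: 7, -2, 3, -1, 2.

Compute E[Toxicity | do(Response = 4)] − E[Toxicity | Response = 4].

0.7

The intervention sets Response=4 in all 5 units regardless of Marker. Recomputing Toxicity per unit gives 3, -3, 2, -2, 1; average 0.2.
Observing Response=4 restricts to units where Response's equation naturally yields 4: Marker ∈ {-2, 3, -1, 2}. In that subpopulation Toxicity = -3, 2, -2, 1, mean -0.5.
Difference = 0.2 − (-0.5) = 0.7.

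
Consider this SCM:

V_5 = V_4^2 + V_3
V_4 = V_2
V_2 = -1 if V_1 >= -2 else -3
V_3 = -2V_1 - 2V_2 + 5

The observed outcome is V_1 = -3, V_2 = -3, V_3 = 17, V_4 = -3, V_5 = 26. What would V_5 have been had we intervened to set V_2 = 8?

59

do(V_2=8) replaces the equation V_2 = -1 if V_1 >= -2 else -3 with the constant V_2 = 8.
V_3 = -2V_1 - 2V_2 + 5  [with V_1=-3, V_2=8]  = -5
V_4 = V_2  [with V_2=8]  = 8
V_5 = V_4^2 + V_3  [with V_4=8, V_3=-5]  = 59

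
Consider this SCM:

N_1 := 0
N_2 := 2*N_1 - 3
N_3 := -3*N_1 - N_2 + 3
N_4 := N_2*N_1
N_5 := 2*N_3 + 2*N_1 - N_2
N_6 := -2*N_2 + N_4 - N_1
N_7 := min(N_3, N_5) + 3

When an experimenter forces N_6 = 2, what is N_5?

do(N_6=2) replaces the equation N_6 := -2*N_2 + N_4 - N_1 with the constant N_6 = 2.
Since N_5 is not a descendant of the intervened variable, it is unaffected.
N_2 = 2*N_1 - 3  [with N_1=0]  = -3
N_3 = -3*N_1 - N_2 + 3  [with N_1=0, N_2=-3]  = 6
N_5 = 2*N_3 + 2*N_1 - N_2  [with N_3=6, N_1=0, N_2=-3]  = 15

15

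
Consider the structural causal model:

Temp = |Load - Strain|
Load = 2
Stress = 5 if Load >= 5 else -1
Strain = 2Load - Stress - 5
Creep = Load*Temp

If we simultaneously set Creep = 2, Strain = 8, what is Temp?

6

Under do(Creep = 2, Strain = 8), each intervened variable's structural equation is replaced by its fixed value.
Temp = |Load - Strain|  [with Load=2, Strain=8]  = 6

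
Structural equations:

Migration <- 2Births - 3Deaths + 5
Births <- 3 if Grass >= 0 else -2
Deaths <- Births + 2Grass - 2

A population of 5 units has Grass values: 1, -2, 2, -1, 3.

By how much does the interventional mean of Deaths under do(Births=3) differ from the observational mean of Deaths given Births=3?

-2.8

The intervention sets Births=3 in all 5 units regardless of Grass. Recomputing Deaths per unit gives 3, -3, 5, -1, 7; average 2.2.
E[Deaths|Births=3] averages over only the 3 units with Births=3 (Grass = 1, 2, 3): Deaths = 3, 5, 7, mean 5.
Difference = 2.2 − 5 = -2.8.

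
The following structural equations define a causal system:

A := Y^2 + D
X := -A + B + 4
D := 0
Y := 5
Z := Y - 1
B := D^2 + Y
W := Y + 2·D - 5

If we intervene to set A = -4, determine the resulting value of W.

0

The intervention breaks the incoming arrows to A: A := Y^2 + D no longer applies, and A = -4.
No directed path runs from A to W, so W keeps its natural value.
W = Y + 2·D - 5  [with Y=5, D=0]  = 0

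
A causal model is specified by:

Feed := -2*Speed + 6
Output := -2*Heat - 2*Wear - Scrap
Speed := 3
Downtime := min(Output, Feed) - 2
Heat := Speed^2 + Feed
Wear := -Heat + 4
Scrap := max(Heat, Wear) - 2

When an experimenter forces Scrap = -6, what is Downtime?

Under do(Scrap=-6), the mechanism Scrap := max(Heat, Wear) - 2 is discarded; Scrap is fixed at -6.
Feed = -2*Speed + 6  [with Speed=3]  = 0
Heat = Speed^2 + Feed  [with Speed=3, Feed=0]  = 9
Wear = -Heat + 4  [with Heat=9]  = -5
Output = -2*Heat - 2*Wear - Scrap  [with Heat=9, Wear=-5, Scrap=-6]  = -2
Downtime = min(Output, Feed) - 2  [with Output=-2, Feed=0]  = -4

-4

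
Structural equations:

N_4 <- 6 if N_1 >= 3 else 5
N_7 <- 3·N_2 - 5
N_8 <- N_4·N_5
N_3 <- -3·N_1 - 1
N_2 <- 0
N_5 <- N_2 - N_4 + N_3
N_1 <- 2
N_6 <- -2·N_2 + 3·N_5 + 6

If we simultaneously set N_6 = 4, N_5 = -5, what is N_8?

Under do(N_6 = 4, N_5 = -5), each intervened variable's structural equation is replaced by its fixed value.
N_4 = 6 if N_1 >= 3 else 5  [with N_1=2]  = 5
N_8 = N_4·N_5  [with N_4=5, N_5=-5]  = -25

-25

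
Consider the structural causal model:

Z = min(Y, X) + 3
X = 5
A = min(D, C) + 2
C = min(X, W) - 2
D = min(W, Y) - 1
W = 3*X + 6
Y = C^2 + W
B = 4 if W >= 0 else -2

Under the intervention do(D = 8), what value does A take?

5

do(D=8) replaces the equation D = min(W, Y) - 1 with the constant D = 8.
W = 3*X + 6  [with X=5]  = 21
C = min(X, W) - 2  [with X=5, W=21]  = 3
A = min(D, C) + 2  [with D=8, C=3]  = 5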